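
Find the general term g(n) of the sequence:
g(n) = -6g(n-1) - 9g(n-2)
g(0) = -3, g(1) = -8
Characteristic equation: x² + 6x + 9 = 0, which is (x - (-3))².
Repeated root r = -3.
General solution: g(n) = (A + Bn)·(-3)^n.
From g(0) = -3: A = -3.
From g(1) = -8: (A + B)·(-3) = -8 ⇒ B = \frac{17}{3}.
So g(n) = \left(\frac{17 n}{3} - 3\right) \cdot (-3)^n.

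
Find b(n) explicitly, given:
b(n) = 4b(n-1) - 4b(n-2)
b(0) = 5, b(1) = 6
Characteristic equation: x² - 4x + 4 = 0, which is (x - (2))².
Repeated root r = 2.
General solution: b(n) = (A + Bn)·(2)^n.
From b(0) = 5: A = 5.
From b(1) = 6: (A + B)·(2) = 6 ⇒ B = -2.
So b(n) = \left(5 - 2 n\right) \cdot (2)^n.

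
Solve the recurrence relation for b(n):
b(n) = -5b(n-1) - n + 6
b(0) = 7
First-order linear with linear forcing.
Homogeneous solution: b_h(n) = A·(-5)^n.
Try particular b_p(n) = pn + q. Substituting:
  pn + q = -5(p(n-1) + q) - n + 6.
Matching the n-coefficient: p = -5p - 1 ⇒ p = - \frac{1}{6}.
Matching constants: q = 5p - 5q + 6 ⇒ q = \frac{31}{36}.
General: b(n) = A·(-5)^n - \frac{n}{6} + \frac{31}{36}.
Apply b(0) = 7: A + \frac{31}{36} = 7 ⇒ A = \frac{221}{36}.
So b(n) = \frac{221 \left(-5\right)^{n}}{36} - \frac{n}{6} + \frac{31}{36}.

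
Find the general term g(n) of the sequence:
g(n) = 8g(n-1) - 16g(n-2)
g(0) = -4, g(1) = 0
Characteristic equation: x² - 8x + 16 = 0, which is (x - (4))².
Repeated root r = 4.
General solution: g(n) = (A + Bn)·(4)^n.
From g(0) = -4: A = -4.
From g(1) = 0: (A + B)·(4) = 0 ⇒ B = 4.
So g(n) = \left(4 n - 4\right) \cdot (4)^n.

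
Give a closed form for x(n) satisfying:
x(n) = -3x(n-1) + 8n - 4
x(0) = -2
First-order linear with linear forcing.
Homogeneous solution: x_h(n) = A·(-3)^n.
Try particular x_p(n) = pn + q. Substituting:
  pn + q = -3(p(n-1) + q) + 8n - 4.
Matching the n-coefficient: p = -3p + 8 ⇒ p = 2.
Matching constants: q = 3p - 3q - 4 ⇒ q = \frac{1}{2}.
General: x(n) = A·(-3)^n + 2 n + \frac{1}{2}.
Apply x(0) = -2: A + \frac{1}{2} = -2 ⇒ A = - \frac{5}{2}.
So x(n) = - \frac{5 \left(-3\right)^{n}}{2} + 2 n + \frac{1}{2}.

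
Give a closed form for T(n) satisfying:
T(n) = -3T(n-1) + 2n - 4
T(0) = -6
First-order linear with linear forcing.
Homogeneous solution: T_h(n) = A·(-3)^n.
Try particular T_p(n) = pn + q. Substituting:
  pn + q = -3(p(n-1) + q) + 2n - 4.
Matching the n-coefficient: p = -3p + 2 ⇒ p = \frac{1}{2}.
Matching constants: q = 3p - 3q - 4 ⇒ q = - \frac{5}{8}.
General: T(n) = A·(-3)^n + \frac{n}{2} - \frac{5}{8}.
Apply T(0) = -6: A - \frac{5}{8} = -6 ⇒ A = - \frac{43}{8}.
So T(n) = - \frac{43 \left(-3\right)^{n}}{8} + \frac{n}{2} - \frac{5}{8}.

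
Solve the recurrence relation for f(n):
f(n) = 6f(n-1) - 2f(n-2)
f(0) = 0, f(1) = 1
Characteristic equation: x² - 6x + 2 = 0.
Discriminant Δ = (6)² + 4·(-2) = 28.
Roots r₁,₂ = (6 ± √28)/2, so r₁ = \sqrt{7} + 3, r₂ = 3 - \sqrt{7}.
General solution: f(n) = A·r₁^n + B·r₂^n.
From the initial conditions, A + B = 0 and r₁A + r₂B = 1.
Since r₁ - r₂ = √28: A = (1 - (0)r₂)/√28 = \frac{\sqrt{7}}{14}, and B = 0 - A = - \frac{\sqrt{7}}{14}.
So f(n) = \left(\frac{\sqrt{7}}{14}\right)\left(\sqrt{7} + 3\right)^n + \left(- \frac{\sqrt{7}}{14}\right)\left(3 - \sqrt{7}\right)^n.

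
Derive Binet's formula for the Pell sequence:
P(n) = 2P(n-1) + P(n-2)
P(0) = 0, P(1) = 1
This is the Pell sequence.
Characteristic equation: x² - 2x - 1 = 0; roots r₁ = 1 + \sqrt{2}, r₂ = 1 - \sqrt{2}.
General: P(n) = A·r₁^n + B·r₂^n. Solving with P(0)=0, P(1)=1 gives A = \frac{\sqrt{2}}{4}, B = - \frac{\sqrt{2}}{4}.
So P(n) = \frac{\sqrt{2} \left(- \left(1 - \sqrt{2}\right)^{n} + \left(1 + \sqrt{2}\right)^{n}\right)}{4}.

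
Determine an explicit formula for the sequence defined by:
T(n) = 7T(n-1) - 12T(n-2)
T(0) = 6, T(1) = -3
Characteristic equation: x² - 7x + 12 = 0, which factors as (x - (3))(x - (4)) = 0.
Roots r₁ = 3, r₂ = 4 (distinct).
General solution: T(n) = A·(3)^n + B·(4)^n.
From T(0) = 6: A + B = 6.
From T(1) = -3: 3A + 4B = -3.
Solving: A = 27, B = -21.
So T(n) = 27 \cdot 3^{n} - 21 \cdot 4^{n}.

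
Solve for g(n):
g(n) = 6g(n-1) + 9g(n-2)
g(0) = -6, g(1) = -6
Characteristic equation: x² - 6x - 9 = 0.
Discriminant Δ = (6)² + 4·(9) = 72.
Roots r₁,₂ = (6 ± √72)/2, so r₁ = 3 + 3 \sqrt{2}, r₂ = 3 - 3 \sqrt{2}.
General solution: g(n) = A·r₁^n + B·r₂^n.
From the initial conditions, A + B = -6 and r₁A + r₂B = -6.
Since r₁ - r₂ = √72: A = (-6 - (-6)r₂)/√72 = -3 + \sqrt{2}, and B = -6 - A = -3 - \sqrt{2}.
So g(n) = \left(-3 + \sqrt{2}\right)\left(3 + 3 \sqrt{2}\right)^n + \left(-3 - \sqrt{2}\right)\left(3 - 3 \sqrt{2}\right)^n.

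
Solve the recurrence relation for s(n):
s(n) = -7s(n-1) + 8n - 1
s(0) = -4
First-order linear with linear forcing.
Homogeneous solution: s_h(n) = A·(-7)^n.
Try particular s_p(n) = pn + q. Substituting:
  pn + q = -7(p(n-1) + q) + 8n - 1.
Matching the n-coefficient: p = -7p + 8 ⇒ p = 1.
Matching constants: q = 7p - 7q - 1 ⇒ q = \frac{3}{4}.
General: s(n) = A·(-7)^n + n + \frac{3}{4}.
Apply s(0) = -4: A + \frac{3}{4} = -4 ⇒ A = - \frac{19}{4}.
So s(n) = - \frac{19 \left(-7\right)^{n}}{4} + n + \frac{3}{4}.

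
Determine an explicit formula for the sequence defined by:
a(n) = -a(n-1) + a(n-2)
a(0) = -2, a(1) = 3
Characteristic equation: x² + x - 1 = 0.
Discriminant Δ = (-1)² + 4·(1) = 5.
Roots r₁,₂ = (-1 ± √5)/2, so r₁ = - \frac{1}{2} + \frac{\sqrt{5}}{2}, r₂ = - \frac{\sqrt{5}}{2} - \frac{1}{2}.
General solution: a(n) = A·r₁^n + B·r₂^n.
From the initial conditions, A + B = -2 and r₁A + r₂B = 3.
Since r₁ - r₂ = √5: A = (3 - (-2)r₂)/√5 = -1 + \frac{2 \sqrt{5}}{5}, and B = -2 - A = -1 - \frac{2 \sqrt{5}}{5}.
So a(n) = \left(-1 + \frac{2 \sqrt{5}}{5}\right)\left(- \frac{1}{2} + \frac{\sqrt{5}}{2}\right)^n + \left(-1 - \frac{2 \sqrt{5}}{5}\right)\left(- \frac{\sqrt{5}}{2} - \frac{1}{2}\right)^n.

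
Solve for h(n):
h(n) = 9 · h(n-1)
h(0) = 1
Pure geometric recurrence with ratio 9.
By induction h(n) = h(0) · (9)^n = 9^{n}.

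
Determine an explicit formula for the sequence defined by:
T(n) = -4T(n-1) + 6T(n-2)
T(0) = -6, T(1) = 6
Characteristic equation: x² + 4x - 6 = 0.
Discriminant Δ = (-4)² + 4·(6) = 40.
Roots r₁,₂ = (-4 ± √40)/2, so r₁ = -2 + \sqrt{10}, r₂ = - \sqrt{10} - 2.
General solution: T(n) = A·r₁^n + B·r₂^n.
From the initial conditions, A + B = -6 and r₁A + r₂B = 6.
Since r₁ - r₂ = √40: A = (6 - (-6)r₂)/√40 = -3 - \frac{3 \sqrt{10}}{10}, and B = -6 - A = -3 + \frac{3 \sqrt{10}}{10}.
So T(n) = \left(-3 - \frac{3 \sqrt{10}}{10}\right)\left(-2 + \sqrt{10}\right)^n + \left(-3 + \frac{3 \sqrt{10}}{10}\right)\left(- \sqrt{10} - 2\right)^n.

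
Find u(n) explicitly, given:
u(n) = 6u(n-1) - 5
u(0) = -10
First-order linear non-homogeneous.
Homogeneous solution: u_h(n) = A·(6)^n.
Try constant particular solution u_p = K: K = 6K - 5 ⇒ K = 1.
General: u(n) = A·(6)^n + 1.
Apply u(0) = -10: A + 1 = -10 ⇒ A = -11.
So u(n) = 1 - 11 \cdot 6^{n}.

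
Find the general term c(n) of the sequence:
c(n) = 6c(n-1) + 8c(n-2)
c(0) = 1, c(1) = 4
Characteristic equation: x² - 6x - 8 = 0.
Discriminant Δ = (6)² + 4·(8) = 68.
Roots r₁,₂ = (6 ± √68)/2, so r₁ = 3 + \sqrt{17}, r₂ = 3 - \sqrt{17}.
General solution: c(n) = A·r₁^n + B·r₂^n.
From the initial conditions, A + B = 1 and r₁A + r₂B = 4.
Since r₁ - r₂ = √68: A = (4 - (1)r₂)/√68 = \frac{\sqrt{17}}{34} + \frac{1}{2}, and B = 1 - A = \frac{1}{2} - \frac{\sqrt{17}}{34}.
So c(n) = \left(\frac{\sqrt{17}}{34} + \frac{1}{2}\right)\left(3 + \sqrt{17}\right)^n + \left(\frac{1}{2} - \frac{\sqrt{17}}{34}\right)\left(3 - \sqrt{17}\right)^n.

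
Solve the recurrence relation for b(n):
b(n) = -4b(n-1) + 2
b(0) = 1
First-order linear non-homogeneous.
Homogeneous solution: b_h(n) = A·(-4)^n.
Try constant particular solution b_p = K: K = -4K + 2 ⇒ K = \frac{2}{5}.
General: b(n) = A·(-4)^n + \frac{2}{5}.
Apply b(0) = 1: A + \frac{2}{5} = 1 ⇒ A = \frac{3}{5}.
So b(n) = \frac{3 \left(-4\right)^{n}}{5} + \frac{2}{5}.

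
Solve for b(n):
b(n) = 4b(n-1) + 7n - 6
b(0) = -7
First-order linear with linear forcing.
Homogeneous solution: b_h(n) = A·(4)^n.
Try particular b_p(n) = pn + q. Substituting:
  pn + q = 4(p(n-1) + q) + 7n - 6.
Matching the n-coefficient: p = 4p + 7 ⇒ p = - \frac{7}{3}.
Matching constants: q = -4p + 4q - 6 ⇒ q = - \frac{10}{9}.
General: b(n) = A·(4)^n - \frac{7 n}{3} - \frac{10}{9}.
Apply b(0) = -7: A - \frac{10}{9} = -7 ⇒ A = - \frac{53}{9}.
So b(n) = - \frac{53 \cdot 4^{n}}{9} - \frac{7 n}{3} - \frac{10}{9}.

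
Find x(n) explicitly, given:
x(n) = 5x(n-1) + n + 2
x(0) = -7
First-order linear with linear forcing.
Homogeneous solution: x_h(n) = A·(5)^n.
Try particular x_p(n) = pn + q. Substituting:
  pn + q = 5(p(n-1) + q) + n + 2.
Matching the n-coefficient: p = 5p + 1 ⇒ p = - \frac{1}{4}.
Matching constants: q = -5p + 5q + 2 ⇒ q = - \frac{13}{16}.
General: x(n) = A·(5)^n - \frac{n}{4} - \frac{13}{16}.
Apply x(0) = -7: A - \frac{13}{16} = -7 ⇒ A = - \frac{99}{16}.
So x(n) = - \frac{99 \cdot 5^{n}}{16} - \frac{n}{4} - \frac{13}{16}.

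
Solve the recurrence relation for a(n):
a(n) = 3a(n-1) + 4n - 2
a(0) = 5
First-order linear with linear forcing.
Homogeneous solution: a_h(n) = A·(3)^n.
Try particular a_p(n) = pn + q. Substituting:
  pn + q = 3(p(n-1) + q) + 4n - 2.
Matching the n-coefficient: p = 3p + 4 ⇒ p = -2.
Matching constants: q = -3p + 3q - 2 ⇒ q = -2.
General: a(n) = A·(3)^n - 2 n - 2.
Apply a(0) = 5: A - 2 = 5 ⇒ A = 7.
So a(n) = 7 \cdot 3^{n} - 2 n - 2.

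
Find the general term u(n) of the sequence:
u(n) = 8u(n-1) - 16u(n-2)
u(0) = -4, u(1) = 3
Characteristic equation: x² - 8x + 16 = 0, which is (x - (4))².
Repeated root r = 4.
General solution: u(n) = (A + Bn)·(4)^n.
From u(0) = -4: A = -4.
From u(1) = 3: (A + B)·(4) = 3 ⇒ B = \frac{19}{4}.
So u(n) = \left(\frac{19 n}{4} - 4\right) \cdot (4)^n.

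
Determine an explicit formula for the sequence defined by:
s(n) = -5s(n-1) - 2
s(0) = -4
First-order linear non-homogeneous.
Homogeneous solution: s_h(n) = A·(-5)^n.
Try constant particular solution s_p = K: K = -5K - 2 ⇒ K = - \frac{1}{3}.
General: s(n) = A·(-5)^n - \frac{1}{3}.
Apply s(0) = -4: A - \frac{1}{3} = -4 ⇒ A = - \frac{11}{3}.
So s(n) = - \frac{11 \left(-5\right)^{n}}{3} - \frac{1}{3}.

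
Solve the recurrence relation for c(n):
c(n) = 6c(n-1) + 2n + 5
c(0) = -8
First-order linear with linear forcing.
Homogeneous solution: c_h(n) = A·(6)^n.
Try particular c_p(n) = pn + q. Substituting:
  pn + q = 6(p(n-1) + q) + 2n + 5.
Matching the n-coefficient: p = 6p + 2 ⇒ p = - \frac{2}{5}.
Matching constants: q = -6p + 6q + 5 ⇒ q = - \frac{37}{25}.
General: c(n) = A·(6)^n - \frac{2 n}{5} - \frac{37}{25}.
Apply c(0) = -8: A - \frac{37}{25} = -8 ⇒ A = - \frac{163}{25}.
So c(n) = - \frac{163 \cdot 6^{n}}{25} - \frac{2 n}{5} - \frac{37}{25}.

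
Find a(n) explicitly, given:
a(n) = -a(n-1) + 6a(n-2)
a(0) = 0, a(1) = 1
Characteristic equation: x² + x - 6 = 0, which factors as (x - (-3))(x - (2)) = 0.
Roots r₁ = -3, r₂ = 2 (distinct).
General solution: a(n) = A·(-3)^n + B·(2)^n.
From a(0) = 0: A + B = 0.
From a(1) = 1: -3A + 2B = 1.
Solving: A = - \frac{1}{5}, B = \frac{1}{5}.
So a(n) = - \frac{\left(-3\right)^{n}}{5} + \frac{2^{n}}{5}.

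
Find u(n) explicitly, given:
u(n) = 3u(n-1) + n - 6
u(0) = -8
First-order linear with linear forcing.
Homogeneous solution: u_h(n) = A·(3)^n.
Try particular u_p(n) = pn + q. Substituting:
  pn + q = 3(p(n-1) + q) + n - 6.
Matching the n-coefficient: p = 3p + 1 ⇒ p = - \frac{1}{2}.
Matching constants: q = -3p + 3q - 6 ⇒ q = \frac{9}{4}.
General: u(n) = A·(3)^n - \frac{n}{2} + \frac{9}{4}.
Apply u(0) = -8: A + \frac{9}{4} = -8 ⇒ A = - \frac{41}{4}.
So u(n) = - \frac{41 \cdot 3^{n}}{4} - \frac{n}{2} + \frac{9}{4}.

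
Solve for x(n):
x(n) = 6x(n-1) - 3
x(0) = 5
First-order linear non-homogeneous.
Homogeneous solution: x_h(n) = A·(6)^n.
Try constant particular solution x_p = K: K = 6K - 3 ⇒ K = \frac{3}{5}.
General: x(n) = A·(6)^n + \frac{3}{5}.
Apply x(0) = 5: A + \frac{3}{5} = 5 ⇒ A = \frac{22}{5}.
So x(n) = \frac{22 \cdot 6^{n}}{5} + \frac{3}{5}.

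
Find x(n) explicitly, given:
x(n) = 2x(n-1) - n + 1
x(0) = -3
First-order linear with linear forcing.
Homogeneous solution: x_h(n) = A·(2)^n.
Try particular x_p(n) = pn + q. Substituting:
  pn + q = 2(p(n-1) + q) - n + 1.
Matching the n-coefficient: p = 2p - 1 ⇒ p = 1.
Matching constants: q = -2p + 2q + 1 ⇒ q = 1.
General: x(n) = A·(2)^n + n + 1.
Apply x(0) = -3: A + 1 = -3 ⇒ A = -4.
So x(n) = - 4 \cdot 2^{n} + n + 1.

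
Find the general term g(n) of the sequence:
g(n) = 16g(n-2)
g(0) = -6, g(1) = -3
Characteristic equation: x² - 16 = 0, which factors as (x - (-4))(x - (4)) = 0.
Roots r₁ = -4, r₂ = 4 (distinct).
General solution: g(n) = A·(-4)^n + B·(4)^n.
From g(0) = -6: A + B = -6.
From g(1) = -3: -4A + 4B = -3.
Solving: A = - \frac{21}{8}, B = - \frac{27}{8}.
So g(n) = - \frac{21 \left(-4\right)^{n}}{8} - \frac{27 \cdot 4^{n}}{8}.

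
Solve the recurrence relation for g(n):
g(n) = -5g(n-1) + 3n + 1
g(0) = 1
First-order linear with linear forcing.
Homogeneous solution: g_h(n) = A·(-5)^n.
Try particular g_p(n) = pn + q. Substituting:
  pn + q = -5(p(n-1) + q) + 3n + 1.
Matching the n-coefficient: p = -5p + 3 ⇒ p = \frac{1}{2}.
Matching constants: q = 5p - 5q + 1 ⇒ q = \frac{7}{12}.
General: g(n) = A·(-5)^n + \frac{n}{2} + \frac{7}{12}.
Apply g(0) = 1: A + \frac{7}{12} = 1 ⇒ A = \frac{5}{12}.
So g(n) = \frac{5 \left(-5\right)^{n}}{12} + \frac{n}{2} + \frac{7}{12}.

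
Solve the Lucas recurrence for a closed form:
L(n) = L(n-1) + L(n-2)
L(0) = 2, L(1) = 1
This is the Lucas sequence.
Characteristic equation: x² - x - 1 = 0; roots r₁ = \frac{1}{2} + \frac{\sqrt{5}}{2}, r₂ = \frac{1}{2} - \frac{\sqrt{5}}{2}.
General: L(n) = A·r₁^n + B·r₂^n. Solving with L(0)=2, L(1)=1 gives A = 1, B = 1.
So L(n) = 2^{- n} \left(\left(1 - \sqrt{5}\right)^{n} + \left(1 + \sqrt{5}\right)^{n}\right).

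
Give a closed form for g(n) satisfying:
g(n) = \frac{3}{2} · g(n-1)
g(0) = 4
Pure geometric recurrence with ratio \frac{3}{2}.
By induction g(n) = g(0) · (\frac{3}{2})^n = 4 \left(\frac{3}{2}\right)^{n}.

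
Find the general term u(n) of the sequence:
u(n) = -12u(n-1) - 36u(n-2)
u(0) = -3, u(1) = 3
Characteristic equation: x² + 12x + 36 = 0, which is (x - (-6))².
Repeated root r = -6.
General solution: u(n) = (A + Bn)·(-6)^n.
From u(0) = -3: A = -3.
From u(1) = 3: (A + B)·(-6) = 3 ⇒ B = \frac{5}{2}.
So u(n) = \left(\frac{5 n}{2} - 3\right) \cdot (-6)^n.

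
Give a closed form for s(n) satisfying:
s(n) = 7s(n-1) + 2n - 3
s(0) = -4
First-order linear with linear forcing.
Homogeneous solution: s_h(n) = A·(7)^n.
Try particular s_p(n) = pn + q. Substituting:
  pn + q = 7(p(n-1) + q) + 2n - 3.
Matching the n-coefficient: p = 7p + 2 ⇒ p = - \frac{1}{3}.
Matching constants: q = -7p + 7q - 3 ⇒ q = \frac{1}{9}.
General: s(n) = A·(7)^n - \frac{n}{3} + \frac{1}{9}.
Apply s(0) = -4: A + \frac{1}{9} = -4 ⇒ A = - \frac{37}{9}.
So s(n) = - \frac{37 \cdot 7^{n}}{9} - \frac{n}{3} + \frac{1}{9}.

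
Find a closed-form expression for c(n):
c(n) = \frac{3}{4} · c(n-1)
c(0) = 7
Pure geometric recurrence with ratio \frac{3}{4}.
By induction c(n) = c(0) · (\frac{3}{4})^n = 7 \left(\frac{3}{4}\right)^{n}.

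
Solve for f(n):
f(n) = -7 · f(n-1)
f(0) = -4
Pure geometric recurrence with ratio -7.
By induction f(n) = f(0) · (-7)^n = - 4 \left(-7\right)^{n}.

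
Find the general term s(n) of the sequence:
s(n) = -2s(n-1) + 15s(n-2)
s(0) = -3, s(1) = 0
Characteristic equation: x² + 2x - 15 = 0, which factors as (x - (3))(x - (-5)) = 0.
Roots r₁ = 3, r₂ = -5 (distinct).
General solution: s(n) = A·(3)^n + B·(-5)^n.
From s(0) = -3: A + B = -3.
From s(1) = 0: 3A - 5B = 0.
Solving: A = - \frac{15}{8}, B = - \frac{9}{8}.
So s(n) = - \frac{9 \left(-5\right)^{n}}{8} - \frac{15 \cdot 3^{n}}{8}.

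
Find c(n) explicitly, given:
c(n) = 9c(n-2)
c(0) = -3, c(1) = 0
Characteristic equation: x² - 9 = 0, which factors as (x - (-3))(x - (3)) = 0.
Roots r₁ = -3, r₂ = 3 (distinct).
General solution: c(n) = A·(-3)^n + B·(3)^n.
From c(0) = -3: A + B = -3.
From c(1) = 0: -3A + 3B = 0.
Solving: A = - \frac{3}{2}, B = - \frac{3}{2}.
So c(n) = - \frac{3 \left(-3\right)^{n}}{2} - \frac{3 \cdot 3^{n}}{2}.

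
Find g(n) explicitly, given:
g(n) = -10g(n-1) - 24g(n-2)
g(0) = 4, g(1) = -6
Characteristic equation: x² + 10x + 24 = 0, which factors as (x - (-4))(x - (-6)) = 0.
Roots r₁ = -4, r₂ = -6 (distinct).
General solution: g(n) = A·(-4)^n + B·(-6)^n.
From g(0) = 4: A + B = 4.
From g(1) = -6: -4A - 6B = -6.
Solving: A = 9, B = -5.
So g(n) = 9 \left(-4\right)^{n} - 5 \left(-6\right)^{n}.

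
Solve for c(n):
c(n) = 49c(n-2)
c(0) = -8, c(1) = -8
Characteristic equation: x² - 49 = 0, which factors as (x - (-7))(x - (7)) = 0.
Roots r₁ = -7, r₂ = 7 (distinct).
General solution: c(n) = A·(-7)^n + B·(7)^n.
From c(0) = -8: A + B = -8.
From c(1) = -8: -7A + 7B = -8.
Solving: A = - \frac{24}{7}, B = - \frac{32}{7}.
So c(n) = - \frac{24 \left(-7\right)^{n}}{7} - \frac{32 \cdot 7^{n}}{7}.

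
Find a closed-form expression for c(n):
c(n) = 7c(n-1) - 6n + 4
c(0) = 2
First-order linear with linear forcing.
Homogeneous solution: c_h(n) = A·(7)^n.
Try particular c_p(n) = pn + q. Substituting:
  pn + q = 7(p(n-1) + q) - 6n + 4.
Matching the n-coefficient: p = 7p - 6 ⇒ p = 1.
Matching constants: q = -7p + 7q + 4 ⇒ q = \frac{1}{2}.
General: c(n) = A·(7)^n + n + \frac{1}{2}.
Apply c(0) = 2: A + \frac{1}{2} = 2 ⇒ A = \frac{3}{2}.
So c(n) = \frac{3 \cdot 7^{n}}{2} + n + \frac{1}{2}.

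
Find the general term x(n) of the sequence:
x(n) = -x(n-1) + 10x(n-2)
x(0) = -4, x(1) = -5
Characteristic equation: x² + x - 10 = 0.
Discriminant Δ = (-1)² + 4·(10) = 41.
Roots r₁,₂ = (-1 ± √41)/2, so r₁ = - \frac{1}{2} + \frac{\sqrt{41}}{2}, r₂ = - \frac{\sqrt{41}}{2} - \frac{1}{2}.
General solution: x(n) = A·r₁^n + B·r₂^n.
From the initial conditions, A + B = -4 and r₁A + r₂B = -5.
Since r₁ - r₂ = √41: A = (-5 - (-4)r₂)/√41 = -2 - \frac{7 \sqrt{41}}{41}, and B = -4 - A = -2 + \frac{7 \sqrt{41}}{41}.
So x(n) = \left(-2 - \frac{7 \sqrt{41}}{41}\right)\left(- \frac{1}{2} + \frac{\sqrt{41}}{2}\right)^n + \left(-2 + \frac{7 \sqrt{41}}{41}\right)\left(- \frac{\sqrt{41}}{2} - \frac{1}{2}\right)^n.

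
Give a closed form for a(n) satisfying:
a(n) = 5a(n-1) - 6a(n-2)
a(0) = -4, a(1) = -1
Characteristic equation: x² - 5x + 6 = 0, which factors as (x - (2))(x - (3)) = 0.
Roots r₁ = 2, r₂ = 3 (distinct).
General solution: a(n) = A·(2)^n + B·(3)^n.
From a(0) = -4: A + B = -4.
From a(1) = -1: 2A + 3B = -1.
Solving: A = -11, B = 7.
So a(n) = - 11 \cdot 2^{n} + 7 \cdot 3^{n}.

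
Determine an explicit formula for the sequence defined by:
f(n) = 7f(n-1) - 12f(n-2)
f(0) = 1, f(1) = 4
Characteristic equation: x² - 7x + 12 = 0, which factors as (x - (4))(x - (3)) = 0.
Roots r₁ = 4, r₂ = 3 (distinct).
General solution: f(n) = A·(4)^n + B·(3)^n.
From f(0) = 1: A + B = 1.
From f(1) = 4: 4A + 3B = 4.
Solving: A = 1, B = 0.
So f(n) = 4^{n}.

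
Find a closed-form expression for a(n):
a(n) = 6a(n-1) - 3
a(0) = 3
First-order linear non-homogeneous.
Homogeneous solution: a_h(n) = A·(6)^n.
Try constant particular solution a_p = K: K = 6K - 3 ⇒ K = \frac{3}{5}.
General: a(n) = A·(6)^n + \frac{3}{5}.
Apply a(0) = 3: A + \frac{3}{5} = 3 ⇒ A = \frac{12}{5}.
So a(n) = \frac{12 \cdot 6^{n}}{5} + \frac{3}{5}.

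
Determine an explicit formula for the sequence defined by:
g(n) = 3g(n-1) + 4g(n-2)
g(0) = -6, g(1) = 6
Characteristic equation: x² - 3x - 4 = 0, which factors as (x - (-1))(x - (4)) = 0.
Roots r₁ = -1, r₂ = 4 (distinct).
General solution: g(n) = A·(-1)^n + B·(4)^n.
From g(0) = -6: A + B = -6.
From g(1) = 6: -A + 4B = 6.
Solving: A = -6, B = 0.
So g(n) = - 6 \left(-1\right)^{n}.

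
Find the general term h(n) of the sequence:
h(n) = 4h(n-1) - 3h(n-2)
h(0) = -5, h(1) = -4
Characteristic equation: x² - 4x + 3 = 0, which factors as (x - (3))(x - (1)) = 0.
Roots r₁ = 3, r₂ = 1 (distinct).
General solution: h(n) = A·(3)^n + B·(1)^n.
From h(0) = -5: A + B = -5.
From h(1) = -4: 3A + B = -4.
Solving: A = \frac{1}{2}, B = - \frac{11}{2}.
So h(n) = \frac{3^{n}}{2} - \frac{11}{2}.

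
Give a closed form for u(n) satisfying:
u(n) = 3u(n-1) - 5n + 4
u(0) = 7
First-order linear with linear forcing.
Homogeneous solution: u_h(n) = A·(3)^n.
Try particular u_p(n) = pn + q. Substituting:
  pn + q = 3(p(n-1) + q) - 5n + 4.
Matching the n-coefficient: p = 3p - 5 ⇒ p = \frac{5}{2}.
Matching constants: q = -3p + 3q + 4 ⇒ q = \frac{7}{4}.
General: u(n) = A·(3)^n + \frac{5 n}{2} + \frac{7}{4}.
Apply u(0) = 7: A + \frac{7}{4} = 7 ⇒ A = \frac{21}{4}.
So u(n) = \frac{21 \cdot 3^{n}}{4} + \frac{5 n}{2} + \frac{7}{4}.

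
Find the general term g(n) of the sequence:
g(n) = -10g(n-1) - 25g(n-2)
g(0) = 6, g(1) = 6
Characteristic equation: x² + 10x + 25 = 0, which is (x - (-5))².
Repeated root r = -5.
General solution: g(n) = (A + Bn)·(-5)^n.
From g(0) = 6: A = 6.
From g(1) = 6: (A + B)·(-5) = 6 ⇒ B = - \frac{36}{5}.
So g(n) = \left(6 - \frac{36 n}{5}\right) \cdot (-5)^n.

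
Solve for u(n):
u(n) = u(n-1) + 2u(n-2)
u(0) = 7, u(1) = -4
Characteristic equation: x² - x - 2 = 0, which factors as (x - (2))(x - (-1)) = 0.
Roots r₁ = 2, r₂ = -1 (distinct).
General solution: u(n) = A·(2)^n + B·(-1)^n.
From u(0) = 7: A + B = 7.
From u(1) = -4: 2A - B = -4.
Solving: A = 1, B = 6.
So u(n) = 6 \left(-1\right)^{n} + 2^{n}.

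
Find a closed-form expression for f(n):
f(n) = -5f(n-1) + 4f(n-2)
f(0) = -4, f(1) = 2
Characteristic equation: x² + 5x - 4 = 0.
Discriminant Δ = (-5)² + 4·(4) = 41.
Roots r₁,₂ = (-5 ± √41)/2, so r₁ = - \frac{5}{2} + \frac{\sqrt{41}}{2}, r₂ = - \frac{\sqrt{41}}{2} - \frac{5}{2}.
General solution: f(n) = A·r₁^n + B·r₂^n.
From the initial conditions, A + B = -4 and r₁A + r₂B = 2.
Since r₁ - r₂ = √41: A = (2 - (-4)r₂)/√41 = -2 - \frac{8 \sqrt{41}}{41}, and B = -4 - A = -2 + \frac{8 \sqrt{41}}{41}.
So f(n) = \left(-2 - \frac{8 \sqrt{41}}{41}\right)\left(- \frac{5}{2} + \frac{\sqrt{41}}{2}\right)^n + \left(-2 + \frac{8 \sqrt{41}}{41}\right)\left(- \frac{\sqrt{41}}{2} - \frac{5}{2}\right)^n.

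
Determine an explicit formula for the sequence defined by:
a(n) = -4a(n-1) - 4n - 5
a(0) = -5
First-order linear with linear forcing.
Homogeneous solution: a_h(n) = A·(-4)^n.
Try particular a_p(n) = pn + q. Substituting:
  pn + q = -4(p(n-1) + q) - 4n - 5.
Matching the n-coefficient: p = -4p - 4 ⇒ p = - \frac{4}{5}.
Matching constants: q = 4p - 4q - 5 ⇒ q = - \frac{41}{25}.
General: a(n) = A·(-4)^n - \frac{4 n}{5} - \frac{41}{25}.
Apply a(0) = -5: A - \frac{41}{25} = -5 ⇒ A = - \frac{84}{25}.
So a(n) = - \frac{84 \left(-4\right)^{n}}{25} - \frac{4 n}{5} - \frac{41}{25}.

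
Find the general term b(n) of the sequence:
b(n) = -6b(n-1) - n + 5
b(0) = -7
First-order linear with linear forcing.
Homogeneous solution: b_h(n) = A·(-6)^n.
Try particular b_p(n) = pn + q. Substituting:
  pn + q = -6(p(n-1) + q) - n + 5.
Matching the n-coefficient: p = -6p - 1 ⇒ p = - \frac{1}{7}.
Matching constants: q = 6p - 6q + 5 ⇒ q = \frac{29}{49}.
General: b(n) = A·(-6)^n - \frac{n}{7} + \frac{29}{49}.
Apply b(0) = -7: A + \frac{29}{49} = -7 ⇒ A = - \frac{372}{49}.
So b(n) = - \frac{372 \left(-6\right)^{n}}{49} - \frac{n}{7} + \frac{29}{49}.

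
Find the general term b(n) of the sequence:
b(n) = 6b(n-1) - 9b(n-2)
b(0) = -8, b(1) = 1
Characteristic equation: x² - 6x + 9 = 0, which is (x - (3))².
Repeated root r = 3.
General solution: b(n) = (A + Bn)·(3)^n.
From b(0) = -8: A = -8.
From b(1) = 1: (A + B)·(3) = 1 ⇒ B = \frac{25}{3}.
So b(n) = \left(\frac{25 n}{3} - 8\right) \cdot (3)^n.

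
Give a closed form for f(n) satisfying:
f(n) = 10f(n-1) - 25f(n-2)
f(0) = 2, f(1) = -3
Characteristic equation: x² - 10x + 25 = 0, which is (x - (5))².
Repeated root r = 5.
General solution: f(n) = (A + Bn)·(5)^n.
From f(0) = 2: A = 2.
From f(1) = -3: (A + B)·(5) = -3 ⇒ B = - \frac{13}{5}.
So f(n) = \left(2 - \frac{13 n}{5}\right) \cdot (5)^n.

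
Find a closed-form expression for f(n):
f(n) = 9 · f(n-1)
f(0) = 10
Pure geometric recurrence with ratio 9.
By induction f(n) = f(0) · (9)^n = 10 \cdot 9^{n}.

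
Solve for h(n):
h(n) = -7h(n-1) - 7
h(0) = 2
First-order linear non-homogeneous.
Homogeneous solution: h_h(n) = A·(-7)^n.
Try constant particular solution h_p = K: K = -7K - 7 ⇒ K = - \frac{7}{8}.
General: h(n) = A·(-7)^n - \frac{7}{8}.
Apply h(0) = 2: A - \frac{7}{8} = 2 ⇒ A = \frac{23}{8}.
So h(n) = \frac{23 \left(-7\right)^{n}}{8} - \frac{7}{8}.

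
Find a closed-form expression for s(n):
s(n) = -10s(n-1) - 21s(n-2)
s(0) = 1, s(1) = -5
Characteristic equation: x² + 10x + 21 = 0, which factors as (x - (-7))(x - (-3)) = 0.
Roots r₁ = -7, r₂ = -3 (distinct).
General solution: s(n) = A·(-7)^n + B·(-3)^n.
From s(0) = 1: A + B = 1.
From s(1) = -5: -7A - 3B = -5.
Solving: A = \frac{1}{2}, B = \frac{1}{2}.
So s(n) = \frac{\left(-3\right)^{n}}{2} + \frac{\left(-7\right)^{n}}{2}.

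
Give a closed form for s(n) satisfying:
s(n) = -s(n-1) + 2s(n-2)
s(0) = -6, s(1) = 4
Characteristic equation: x² + x - 2 = 0, which factors as (x - (1))(x - (-2)) = 0.
Roots r₁ = 1, r₂ = -2 (distinct).
General solution: s(n) = A·(1)^n + B·(-2)^n.
From s(0) = -6: A + B = -6.
From s(1) = 4: A - 2B = 4.
Solving: A = - \frac{8}{3}, B = - \frac{10}{3}.
So s(n) = - \frac{10 \left(-2\right)^{n}}{3} - \frac{8}{3}.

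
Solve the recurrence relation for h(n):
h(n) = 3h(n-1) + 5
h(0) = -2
First-order linear non-homogeneous.
Homogeneous solution: h_h(n) = A·(3)^n.
Try constant particular solution h_p = K: K = 3K + 5 ⇒ K = - \frac{5}{2}.
General: h(n) = A·(3)^n - \frac{5}{2}.
Apply h(0) = -2: A - \frac{5}{2} = -2 ⇒ A = \frac{1}{2}.
So h(n) = \frac{3^{n}}{2} - \frac{5}{2}.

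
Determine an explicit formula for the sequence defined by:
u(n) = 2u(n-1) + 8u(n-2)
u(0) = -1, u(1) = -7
Characteristic equation: x² - 2x - 8 = 0, which factors as (x - (4))(x - (-2)) = 0.
Roots r₁ = 4, r₂ = -2 (distinct).
General solution: u(n) = A·(4)^n + B·(-2)^n.
From u(0) = -1: A + B = -1.
From u(1) = -7: 4A - 2B = -7.
Solving: A = - \frac{3}{2}, B = \frac{1}{2}.
So u(n) = \frac{\left(-2\right)^{n}}{2} - \frac{3 \cdot 4^{n}}{2}.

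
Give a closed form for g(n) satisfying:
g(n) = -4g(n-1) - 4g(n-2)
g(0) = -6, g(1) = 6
Characteristic equation: x² + 4x + 4 = 0, which is (x - (-2))².
Repeated root r = -2.
General solution: g(n) = (A + Bn)·(-2)^n.
From g(0) = -6: A = -6.
From g(1) = 6: (A + B)·(-2) = 6 ⇒ B = 3.
So g(n) = \left(3 n - 6\right) \cdot (-2)^n.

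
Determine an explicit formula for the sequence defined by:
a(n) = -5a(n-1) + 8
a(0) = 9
First-order linear non-homogeneous.
Homogeneous solution: a_h(n) = A·(-5)^n.
Try constant particular solution a_p = K: K = -5K + 8 ⇒ K = \frac{4}{3}.
General: a(n) = A·(-5)^n + \frac{4}{3}.
Apply a(0) = 9: A + \frac{4}{3} = 9 ⇒ A = \frac{23}{3}.
So a(n) = \frac{23 \left(-5\right)^{n}}{3} + \frac{4}{3}.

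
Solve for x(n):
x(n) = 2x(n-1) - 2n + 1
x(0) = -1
First-order linear with linear forcing.
Homogeneous solution: x_h(n) = A·(2)^n.
Try particular x_p(n) = pn + q. Substituting:
  pn + q = 2(p(n-1) + q) - 2n + 1.
Matching the n-coefficient: p = 2p - 2 ⇒ p = 2.
Matching constants: q = -2p + 2q + 1 ⇒ q = 3.
General: x(n) = A·(2)^n + 2 n + 3.
Apply x(0) = -1: A + 3 = -1 ⇒ A = -4.
So x(n) = - 4 \cdot 2^{n} + 2 n + 3.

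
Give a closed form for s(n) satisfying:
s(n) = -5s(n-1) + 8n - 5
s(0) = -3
First-order linear with linear forcing.
Homogeneous solution: s_h(n) = A·(-5)^n.
Try particular s_p(n) = pn + q. Substituting:
  pn + q = -5(p(n-1) + q) + 8n - 5.
Matching the n-coefficient: p = -5p + 8 ⇒ p = \frac{4}{3}.
Matching constants: q = 5p - 5q - 5 ⇒ q = \frac{5}{18}.
General: s(n) = A·(-5)^n + \frac{4 n}{3} + \frac{5}{18}.
Apply s(0) = -3: A + \frac{5}{18} = -3 ⇒ A = - \frac{59}{18}.
So s(n) = - \frac{59 \left(-5\right)^{n}}{18} + \frac{4 n}{3} + \frac{5}{18}.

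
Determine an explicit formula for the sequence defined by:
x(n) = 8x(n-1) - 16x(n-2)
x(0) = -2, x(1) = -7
Characteristic equation: x² - 8x + 16 = 0, which is (x - (4))².
Repeated root r = 4.
General solution: x(n) = (A + Bn)·(4)^n.
From x(0) = -2: A = -2.
From x(1) = -7: (A + B)·(4) = -7 ⇒ B = \frac{1}{4}.
So x(n) = \left(\frac{n}{4} - 2\right) \cdot (4)^n.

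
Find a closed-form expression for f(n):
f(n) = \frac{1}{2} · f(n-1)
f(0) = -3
Pure geometric recurrence with ratio \frac{1}{2}.
By induction f(n) = f(0) · (\frac{1}{2})^n = - 3 \cdot 2^{- n}.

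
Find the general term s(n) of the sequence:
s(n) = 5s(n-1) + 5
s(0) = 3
First-order linear non-homogeneous.
Homogeneous solution: s_h(n) = A·(5)^n.
Try constant particular solution s_p = K: K = 5K + 5 ⇒ K = - \frac{5}{4}.
General: s(n) = A·(5)^n - \frac{5}{4}.
Apply s(0) = 3: A - \frac{5}{4} = 3 ⇒ A = \frac{17}{4}.
So s(n) = \frac{17 \cdot 5^{n}}{4} - \frac{5}{4}.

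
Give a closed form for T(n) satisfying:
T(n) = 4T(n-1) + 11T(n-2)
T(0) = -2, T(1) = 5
Characteristic equation: x² - 4x - 11 = 0.
Discriminant Δ = (4)² + 4·(11) = 60.
Roots r₁,₂ = (4 ± √60)/2, so r₁ = 2 + \sqrt{15}, r₂ = 2 - \sqrt{15}.
General solution: T(n) = A·r₁^n + B·r₂^n.
From the initial conditions, A + B = -2 and r₁A + r₂B = 5.
Since r₁ - r₂ = √60: A = (5 - (-2)r₂)/√60 = -1 + \frac{3 \sqrt{15}}{10}, and B = -2 - A = - \frac{3 \sqrt{15}}{10} - 1.
So T(n) = \left(-1 + \frac{3 \sqrt{15}}{10}\right)\left(2 + \sqrt{15}\right)^n + \left(- \frac{3 \sqrt{15}}{10} - 1\right)\left(2 - \sqrt{15}\right)^n.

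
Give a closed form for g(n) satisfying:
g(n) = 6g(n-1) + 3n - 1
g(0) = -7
First-order linear with linear forcing.
Homogeneous solution: g_h(n) = A·(6)^n.
Try particular g_p(n) = pn + q. Substituting:
  pn + q = 6(p(n-1) + q) + 3n - 1.
Matching the n-coefficient: p = 6p + 3 ⇒ p = - \frac{3}{5}.
Matching constants: q = -6p + 6q - 1 ⇒ q = - \frac{13}{25}.
General: g(n) = A·(6)^n - \frac{3 n}{5} - \frac{13}{25}.
Apply g(0) = -7: A - \frac{13}{25} = -7 ⇒ A = - \frac{162}{25}.
So g(n) = - \frac{162 \cdot 6^{n}}{25} - \frac{3 n}{5} - \frac{13}{25}.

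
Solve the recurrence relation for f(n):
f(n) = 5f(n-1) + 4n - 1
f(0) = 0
First-order linear with linear forcing.
Homogeneous solution: f_h(n) = A·(5)^n.
Try particular f_p(n) = pn + q. Substituting:
  pn + q = 5(p(n-1) + q) + 4n - 1.
Matching the n-coefficient: p = 5p + 4 ⇒ p = -1.
Matching constants: q = -5p + 5q - 1 ⇒ q = -1.
General: f(n) = A·(5)^n - n - 1.
Apply f(0) = 0: A - 1 = 0 ⇒ A = 1.
So f(n) = 5^{n} - n - 1.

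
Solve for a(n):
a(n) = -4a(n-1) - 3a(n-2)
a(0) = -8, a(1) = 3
Characteristic equation: x² + 4x + 3 = 0, which factors as (x - (-3))(x - (-1)) = 0.
Roots r₁ = -3, r₂ = -1 (distinct).
General solution: a(n) = A·(-3)^n + B·(-1)^n.
From a(0) = -8: A + B = -8.
From a(1) = 3: -3A - B = 3.
Solving: A = \frac{5}{2}, B = - \frac{21}{2}.
So a(n) = - \frac{21 \left(-1\right)^{n}}{2} + \frac{5 \left(-3\right)^{n}}{2}.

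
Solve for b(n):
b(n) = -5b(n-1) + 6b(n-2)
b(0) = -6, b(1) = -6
Characteristic equation: x² + 5x - 6 = 0, which factors as (x - (1))(x - (-6)) = 0.
Roots r₁ = 1, r₂ = -6 (distinct).
General solution: b(n) = A·(1)^n + B·(-6)^n.
From b(0) = -6: A + B = -6.
From b(1) = -6: A - 6B = -6.
Solving: A = -6, B = 0.
So b(n) = -6.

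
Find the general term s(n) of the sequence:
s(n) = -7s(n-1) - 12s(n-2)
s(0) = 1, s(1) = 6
Characteristic equation: x² + 7x + 12 = 0, which factors as (x - (-3))(x - (-4)) = 0.
Roots r₁ = -3, r₂ = -4 (distinct).
General solution: s(n) = A·(-3)^n + B·(-4)^n.
From s(0) = 1: A + B = 1.
From s(1) = 6: -3A - 4B = 6.
Solving: A = 10, B = -9.
So s(n) = 10 \left(-3\right)^{n} - 9 \left(-4\right)^{n}.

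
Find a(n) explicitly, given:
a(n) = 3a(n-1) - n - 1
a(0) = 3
First-order linear with linear forcing.
Homogeneous solution: a_h(n) = A·(3)^n.
Try particular a_p(n) = pn + q. Substituting:
  pn + q = 3(p(n-1) + q) - n - 1.
Matching the n-coefficient: p = 3p - 1 ⇒ p = \frac{1}{2}.
Matching constants: q = -3p + 3q - 1 ⇒ q = \frac{5}{4}.
General: a(n) = A·(3)^n + \frac{n}{2} + \frac{5}{4}.
Apply a(0) = 3: A + \frac{5}{4} = 3 ⇒ A = \frac{7}{4}.
So a(n) = \frac{7 \cdot 3^{n}}{4} + \frac{n}{2} + \frac{5}{4}.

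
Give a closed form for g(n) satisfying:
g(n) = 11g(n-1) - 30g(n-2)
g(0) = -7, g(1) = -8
Characteristic equation: x² - 11x + 30 = 0, which factors as (x - (5))(x - (6)) = 0.
Roots r₁ = 5, r₂ = 6 (distinct).
General solution: g(n) = A·(5)^n + B·(6)^n.
From g(0) = -7: A + B = -7.
From g(1) = -8: 5A + 6B = -8.
Solving: A = -34, B = 27.
So g(n) = - 34 \cdot 5^{n} + 27 \cdot 6^{n}.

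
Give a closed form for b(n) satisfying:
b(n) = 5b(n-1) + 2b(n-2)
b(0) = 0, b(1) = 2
Characteristic equation: x² - 5x - 2 = 0.
Discriminant Δ = (5)² + 4·(2) = 33.
Roots r₁,₂ = (5 ± √33)/2, so r₁ = \frac{5}{2} + \frac{\sqrt{33}}{2}, r₂ = \frac{5}{2} - \frac{\sqrt{33}}{2}.
General solution: b(n) = A·r₁^n + B·r₂^n.
From the initial conditions, A + B = 0 and r₁A + r₂B = 2.
Since r₁ - r₂ = √33: A = (2 - (0)r₂)/√33 = \frac{2 \sqrt{33}}{33}, and B = 0 - A = - \frac{2 \sqrt{33}}{33}.
So b(n) = \left(\frac{2 \sqrt{33}}{33}\right)\left(\frac{5}{2} + \frac{\sqrt{33}}{2}\right)^n + \left(- \frac{2 \sqrt{33}}{33}\right)\left(\frac{5}{2} - \frac{\sqrt{33}}{2}\right)^n.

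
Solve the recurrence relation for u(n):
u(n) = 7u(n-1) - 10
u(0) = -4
First-order linear non-homogeneous.
Homogeneous solution: u_h(n) = A·(7)^n.
Try constant particular solution u_p = K: K = 7K - 10 ⇒ K = \frac{5}{3}.
General: u(n) = A·(7)^n + \frac{5}{3}.
Apply u(0) = -4: A + \frac{5}{3} = -4 ⇒ A = - \frac{17}{3}.
So u(n) = \frac{5}{3} - \frac{17 \cdot 7^{n}}{3}.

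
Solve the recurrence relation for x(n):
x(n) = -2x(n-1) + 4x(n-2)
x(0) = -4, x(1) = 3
Characteristic equation: x² + 2x - 4 = 0.
Discriminant Δ = (-2)² + 4·(4) = 20.
Roots r₁,₂ = (-2 ± √20)/2, so r₁ = -1 + \sqrt{5}, r₂ = - \sqrt{5} - 1.
General solution: x(n) = A·r₁^n + B·r₂^n.
From the initial conditions, A + B = -4 and r₁A + r₂B = 3.
Since r₁ - r₂ = √20: A = (3 - (-4)r₂)/√20 = -2 - \frac{\sqrt{5}}{10}, and B = -4 - A = -2 + \frac{\sqrt{5}}{10}.
So x(n) = \left(-2 - \frac{\sqrt{5}}{10}\right)\left(-1 + \sqrt{5}\right)^n + \left(-2 + \frac{\sqrt{5}}{10}\right)\left(- \sqrt{5} - 1\right)^n.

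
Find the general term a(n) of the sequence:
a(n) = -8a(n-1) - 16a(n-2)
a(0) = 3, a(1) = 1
Characteristic equation: x² + 8x + 16 = 0, which is (x - (-4))².
Repeated root r = -4.
General solution: a(n) = (A + Bn)·(-4)^n.
From a(0) = 3: A = 3.
From a(1) = 1: (A + B)·(-4) = 1 ⇒ B = - \frac{13}{4}.
So a(n) = \left(3 - \frac{13 n}{4}\right) \cdot (-4)^n.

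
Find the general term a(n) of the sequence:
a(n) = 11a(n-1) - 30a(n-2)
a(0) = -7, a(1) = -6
Characteristic equation: x² - 11x + 30 = 0, which factors as (x - (6))(x - (5)) = 0.
Roots r₁ = 6, r₂ = 5 (distinct).
General solution: a(n) = A·(6)^n + B·(5)^n.
From a(0) = -7: A + B = -7.
From a(1) = -6: 6A + 5B = -6.
Solving: A = 29, B = -36.
So a(n) = - 36 \cdot 5^{n} + 29 \cdot 6^{n}.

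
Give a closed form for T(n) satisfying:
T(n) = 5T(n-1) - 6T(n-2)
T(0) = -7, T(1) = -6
Characteristic equation: x² - 5x + 6 = 0, which factors as (x - (3))(x - (2)) = 0.
Roots r₁ = 3, r₂ = 2 (distinct).
General solution: T(n) = A·(3)^n + B·(2)^n.
From T(0) = -7: A + B = -7.
From T(1) = -6: 3A + 2B = -6.
Solving: A = 8, B = -15.
So T(n) = - 15 \cdot 2^{n} + 8 \cdot 3^{n}.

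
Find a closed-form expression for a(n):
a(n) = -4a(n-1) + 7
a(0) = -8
First-order linear non-homogeneous.
Homogeneous solution: a_h(n) = A·(-4)^n.
Try constant particular solution a_p = K: K = -4K + 7 ⇒ K = \frac{7}{5}.
General: a(n) = A·(-4)^n + \frac{7}{5}.
Apply a(0) = -8: A + \frac{7}{5} = -8 ⇒ A = - \frac{47}{5}.
So a(n) = \frac{7}{5} - \frac{47 \left(-4\right)^{n}}{5}.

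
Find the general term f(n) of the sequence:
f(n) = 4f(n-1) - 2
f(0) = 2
First-order linear non-homogeneous.
Homogeneous solution: f_h(n) = A·(4)^n.
Try constant particular solution f_p = K: K = 4K - 2 ⇒ K = \frac{2}{3}.
General: f(n) = A·(4)^n + \frac{2}{3}.
Apply f(0) = 2: A + \frac{2}{3} = 2 ⇒ A = \frac{4}{3}.
So f(n) = \frac{4 \cdot 4^{n}}{3} + \frac{2}{3}.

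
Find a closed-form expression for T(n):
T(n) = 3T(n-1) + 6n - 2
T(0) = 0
First-order linear with linear forcing.
Homogeneous solution: T_h(n) = A·(3)^n.
Try particular T_p(n) = pn + q. Substituting:
  pn + q = 3(p(n-1) + q) + 6n - 2.
Matching the n-coefficient: p = 3p + 6 ⇒ p = -3.
Matching constants: q = -3p + 3q - 2 ⇒ q = - \frac{7}{2}.
General: T(n) = A·(3)^n - 3 n - \frac{7}{2}.
Apply T(0) = 0: A - \frac{7}{2} = 0 ⇒ A = \frac{7}{2}.
So T(n) = \frac{7 \cdot 3^{n}}{2} - 3 n - \frac{7}{2}.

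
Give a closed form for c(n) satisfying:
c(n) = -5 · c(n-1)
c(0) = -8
Pure geometric recurrence with ratio -5.
By induction c(n) = c(0) · (-5)^n = - 8 \left(-5\right)^{n}.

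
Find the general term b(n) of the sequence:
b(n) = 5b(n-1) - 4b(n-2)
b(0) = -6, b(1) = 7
Characteristic equation: x² - 5x + 4 = 0, which factors as (x - (4))(x - (1)) = 0.
Roots r₁ = 4, r₂ = 1 (distinct).
General solution: b(n) = A·(4)^n + B·(1)^n.
From b(0) = -6: A + B = -6.
From b(1) = 7: 4A + B = 7.
Solving: A = \frac{13}{3}, B = - \frac{31}{3}.
So b(n) = \frac{13 \cdot 4^{n}}{3} - \frac{31}{3}.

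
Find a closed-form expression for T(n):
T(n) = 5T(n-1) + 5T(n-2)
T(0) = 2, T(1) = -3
Characteristic equation: x² - 5x - 5 = 0.
Discriminant Δ = (5)² + 4·(5) = 45.
Roots r₁,₂ = (5 ± √45)/2, so r₁ = \frac{5}{2} + \frac{3 \sqrt{5}}{2}, r₂ = \frac{5}{2} - \frac{3 \sqrt{5}}{2}.
General solution: T(n) = A·r₁^n + B·r₂^n.
From the initial conditions, A + B = 2 and r₁A + r₂B = -3.
Since r₁ - r₂ = √45: A = (-3 - (2)r₂)/√45 = 1 - \frac{8 \sqrt{5}}{15}, and B = 2 - A = 1 + \frac{8 \sqrt{5}}{15}.
So T(n) = \left(1 - \frac{8 \sqrt{5}}{15}\right)\left(\frac{5}{2} + \frac{3 \sqrt{5}}{2}\right)^n + \left(1 + \frac{8 \sqrt{5}}{15}\right)\left(\frac{5}{2} - \frac{3 \sqrt{5}}{2}\right)^n.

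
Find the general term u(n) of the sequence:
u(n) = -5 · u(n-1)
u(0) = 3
Pure geometric recurrence with ratio -5.
By induction u(n) = u(0) · (-5)^n = 3 \left(-5\right)^{n}.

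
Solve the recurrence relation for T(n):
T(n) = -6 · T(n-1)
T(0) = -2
Pure geometric recurrence with ratio -6.
By induction T(n) = T(0) · (-6)^n = - 2 \left(-6\right)^{n}.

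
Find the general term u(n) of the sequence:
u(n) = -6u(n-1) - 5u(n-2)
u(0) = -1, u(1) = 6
Characteristic equation: x² + 6x + 5 = 0, which factors as (x - (-1))(x - (-5)) = 0.
Roots r₁ = -1, r₂ = -5 (distinct).
General solution: u(n) = A·(-1)^n + B·(-5)^n.
From u(0) = -1: A + B = -1.
From u(1) = 6: -A - 5B = 6.
Solving: A = \frac{1}{4}, B = - \frac{5}{4}.
So u(n) = \frac{\left(-1\right)^{n}}{4} - \frac{5 \left(-5\right)^{n}}{4}.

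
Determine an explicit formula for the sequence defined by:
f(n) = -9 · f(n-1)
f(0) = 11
Pure geometric recurrence with ratio -9.
By induction f(n) = f(0) · (-9)^n = 11 \left(-9\right)^{n}.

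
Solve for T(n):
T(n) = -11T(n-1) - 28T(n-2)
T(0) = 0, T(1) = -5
Characteristic equation: x² + 11x + 28 = 0, which factors as (x - (-7))(x - (-4)) = 0.
Roots r₁ = -7, r₂ = -4 (distinct).
General solution: T(n) = A·(-7)^n + B·(-4)^n.
From T(0) = 0: A + B = 0.
From T(1) = -5: -7A - 4B = -5.
Solving: A = \frac{5}{3}, B = - \frac{5}{3}.
So T(n) = - \frac{5 \left(-4\right)^{n}}{3} + \frac{5 \left(-7\right)^{n}}{3}.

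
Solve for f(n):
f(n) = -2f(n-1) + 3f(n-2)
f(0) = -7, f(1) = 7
Characteristic equation: x² + 2x - 3 = 0, which factors as (x - (1))(x - (-3)) = 0.
Roots r₁ = 1, r₂ = -3 (distinct).
General solution: f(n) = A·(1)^n + B·(-3)^n.
From f(0) = -7: A + B = -7.
From f(1) = 7: A - 3B = 7.
Solving: A = - \frac{7}{2}, B = - \frac{7}{2}.
So f(n) = - \frac{7 \left(-3\right)^{n}}{2} - \frac{7}{2}.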